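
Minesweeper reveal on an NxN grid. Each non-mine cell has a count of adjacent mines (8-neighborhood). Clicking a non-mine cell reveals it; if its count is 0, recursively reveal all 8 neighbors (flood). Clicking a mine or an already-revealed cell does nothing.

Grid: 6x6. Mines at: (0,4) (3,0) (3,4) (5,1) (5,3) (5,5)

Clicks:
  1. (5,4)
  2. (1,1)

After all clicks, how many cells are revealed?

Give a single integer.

Click 1 (5,4) count=2: revealed 1 new [(5,4)] -> total=1
Click 2 (1,1) count=0: revealed 18 new [(0,0) (0,1) (0,2) (0,3) (1,0) (1,1) (1,2) (1,3) (2,0) (2,1) (2,2) (2,3) (3,1) (3,2) (3,3) (4,1) (4,2) (4,3)] -> total=19

Answer: 19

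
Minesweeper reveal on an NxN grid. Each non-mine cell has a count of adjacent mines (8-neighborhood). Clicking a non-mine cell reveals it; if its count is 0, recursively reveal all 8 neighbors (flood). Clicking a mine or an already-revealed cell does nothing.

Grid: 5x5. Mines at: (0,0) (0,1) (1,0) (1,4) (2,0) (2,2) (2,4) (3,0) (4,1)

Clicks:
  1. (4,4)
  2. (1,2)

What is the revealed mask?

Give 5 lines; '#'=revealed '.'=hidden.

Click 1 (4,4) count=0: revealed 6 new [(3,2) (3,3) (3,4) (4,2) (4,3) (4,4)] -> total=6
Click 2 (1,2) count=2: revealed 1 new [(1,2)] -> total=7

Answer: .....
..#..
.....
..###
..###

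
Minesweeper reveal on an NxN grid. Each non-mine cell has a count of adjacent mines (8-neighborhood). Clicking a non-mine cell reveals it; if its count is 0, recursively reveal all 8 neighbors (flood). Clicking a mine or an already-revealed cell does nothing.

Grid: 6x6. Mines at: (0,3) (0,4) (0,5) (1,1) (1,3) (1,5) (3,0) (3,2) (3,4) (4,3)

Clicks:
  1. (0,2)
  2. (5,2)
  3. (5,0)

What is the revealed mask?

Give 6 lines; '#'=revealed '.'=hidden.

Answer: ..#...
......
......
......
###...
###...

Derivation:
Click 1 (0,2) count=3: revealed 1 new [(0,2)] -> total=1
Click 2 (5,2) count=1: revealed 1 new [(5,2)] -> total=2
Click 3 (5,0) count=0: revealed 5 new [(4,0) (4,1) (4,2) (5,0) (5,1)] -> total=7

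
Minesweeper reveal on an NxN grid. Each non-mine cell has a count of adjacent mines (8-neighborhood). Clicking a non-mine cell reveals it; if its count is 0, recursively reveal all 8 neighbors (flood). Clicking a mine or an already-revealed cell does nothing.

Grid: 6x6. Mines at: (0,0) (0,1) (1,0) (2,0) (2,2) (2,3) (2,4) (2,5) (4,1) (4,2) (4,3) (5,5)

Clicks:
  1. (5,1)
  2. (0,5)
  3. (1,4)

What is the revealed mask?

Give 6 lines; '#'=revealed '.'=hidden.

Answer: ..####
..####
......
......
......
.#....

Derivation:
Click 1 (5,1) count=2: revealed 1 new [(5,1)] -> total=1
Click 2 (0,5) count=0: revealed 8 new [(0,2) (0,3) (0,4) (0,5) (1,2) (1,3) (1,4) (1,5)] -> total=9
Click 3 (1,4) count=3: revealed 0 new [(none)] -> total=9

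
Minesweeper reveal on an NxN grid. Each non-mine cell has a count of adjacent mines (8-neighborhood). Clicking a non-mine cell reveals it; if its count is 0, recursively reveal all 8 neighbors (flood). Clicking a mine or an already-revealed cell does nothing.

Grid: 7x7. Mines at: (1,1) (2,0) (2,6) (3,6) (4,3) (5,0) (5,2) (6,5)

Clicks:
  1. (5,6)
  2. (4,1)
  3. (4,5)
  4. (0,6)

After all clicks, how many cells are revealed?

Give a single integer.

Answer: 21

Derivation:
Click 1 (5,6) count=1: revealed 1 new [(5,6)] -> total=1
Click 2 (4,1) count=2: revealed 1 new [(4,1)] -> total=2
Click 3 (4,5) count=1: revealed 1 new [(4,5)] -> total=3
Click 4 (0,6) count=0: revealed 18 new [(0,2) (0,3) (0,4) (0,5) (0,6) (1,2) (1,3) (1,4) (1,5) (1,6) (2,2) (2,3) (2,4) (2,5) (3,2) (3,3) (3,4) (3,5)] -> total=21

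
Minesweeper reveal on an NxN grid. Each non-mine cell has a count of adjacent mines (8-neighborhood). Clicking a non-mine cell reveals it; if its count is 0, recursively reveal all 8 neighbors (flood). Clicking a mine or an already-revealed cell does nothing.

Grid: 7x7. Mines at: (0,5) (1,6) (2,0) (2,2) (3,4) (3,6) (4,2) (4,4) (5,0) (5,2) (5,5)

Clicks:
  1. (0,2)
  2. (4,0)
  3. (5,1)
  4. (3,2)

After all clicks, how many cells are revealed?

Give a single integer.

Answer: 13

Derivation:
Click 1 (0,2) count=0: revealed 10 new [(0,0) (0,1) (0,2) (0,3) (0,4) (1,0) (1,1) (1,2) (1,3) (1,4)] -> total=10
Click 2 (4,0) count=1: revealed 1 new [(4,0)] -> total=11
Click 3 (5,1) count=3: revealed 1 new [(5,1)] -> total=12
Click 4 (3,2) count=2: revealed 1 new [(3,2)] -> total=13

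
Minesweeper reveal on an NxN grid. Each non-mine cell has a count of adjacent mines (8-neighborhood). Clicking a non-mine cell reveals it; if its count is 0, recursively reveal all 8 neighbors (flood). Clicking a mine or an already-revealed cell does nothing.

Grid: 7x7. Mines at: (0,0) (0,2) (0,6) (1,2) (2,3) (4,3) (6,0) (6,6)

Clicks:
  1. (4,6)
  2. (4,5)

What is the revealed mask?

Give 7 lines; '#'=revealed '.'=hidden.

Click 1 (4,6) count=0: revealed 15 new [(1,4) (1,5) (1,6) (2,4) (2,5) (2,6) (3,4) (3,5) (3,6) (4,4) (4,5) (4,6) (5,4) (5,5) (5,6)] -> total=15
Click 2 (4,5) count=0: revealed 0 new [(none)] -> total=15

Answer: .......
....###
....###
....###
....###
....###
.......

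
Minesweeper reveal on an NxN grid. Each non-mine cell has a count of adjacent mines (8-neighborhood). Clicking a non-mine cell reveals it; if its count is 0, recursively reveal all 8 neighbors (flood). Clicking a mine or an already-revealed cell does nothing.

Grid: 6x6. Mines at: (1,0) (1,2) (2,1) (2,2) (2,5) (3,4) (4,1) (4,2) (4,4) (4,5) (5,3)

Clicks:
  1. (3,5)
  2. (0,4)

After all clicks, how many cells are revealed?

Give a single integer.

Click 1 (3,5) count=4: revealed 1 new [(3,5)] -> total=1
Click 2 (0,4) count=0: revealed 6 new [(0,3) (0,4) (0,5) (1,3) (1,4) (1,5)] -> total=7

Answer: 7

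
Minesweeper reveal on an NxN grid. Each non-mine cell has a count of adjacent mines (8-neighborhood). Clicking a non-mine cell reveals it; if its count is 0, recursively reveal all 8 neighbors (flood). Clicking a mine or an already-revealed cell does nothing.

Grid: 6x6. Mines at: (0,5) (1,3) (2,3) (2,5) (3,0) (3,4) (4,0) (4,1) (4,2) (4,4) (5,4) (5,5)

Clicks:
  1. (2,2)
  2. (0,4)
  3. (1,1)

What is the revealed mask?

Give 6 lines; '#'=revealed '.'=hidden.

Click 1 (2,2) count=2: revealed 1 new [(2,2)] -> total=1
Click 2 (0,4) count=2: revealed 1 new [(0,4)] -> total=2
Click 3 (1,1) count=0: revealed 8 new [(0,0) (0,1) (0,2) (1,0) (1,1) (1,2) (2,0) (2,1)] -> total=10

Answer: ###.#.
###...
###...
......
......
......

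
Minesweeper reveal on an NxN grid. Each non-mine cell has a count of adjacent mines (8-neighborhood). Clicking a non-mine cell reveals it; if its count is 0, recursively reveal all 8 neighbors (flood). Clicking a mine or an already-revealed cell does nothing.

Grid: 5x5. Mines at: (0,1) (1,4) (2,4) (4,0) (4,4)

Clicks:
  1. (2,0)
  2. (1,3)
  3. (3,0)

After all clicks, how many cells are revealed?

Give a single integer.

Answer: 15

Derivation:
Click 1 (2,0) count=0: revealed 15 new [(1,0) (1,1) (1,2) (1,3) (2,0) (2,1) (2,2) (2,3) (3,0) (3,1) (3,2) (3,3) (4,1) (4,2) (4,3)] -> total=15
Click 2 (1,3) count=2: revealed 0 new [(none)] -> total=15
Click 3 (3,0) count=1: revealed 0 new [(none)] -> total=15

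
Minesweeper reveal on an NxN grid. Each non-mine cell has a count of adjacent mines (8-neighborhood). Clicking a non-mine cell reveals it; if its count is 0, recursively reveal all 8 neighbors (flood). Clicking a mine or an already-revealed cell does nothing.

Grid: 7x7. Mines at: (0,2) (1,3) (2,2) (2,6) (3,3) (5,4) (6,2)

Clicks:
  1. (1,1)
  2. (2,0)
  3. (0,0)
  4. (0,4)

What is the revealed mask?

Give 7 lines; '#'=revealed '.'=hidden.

Answer: ##..#..
##.....
##.....
###....
###....
###....
##.....

Derivation:
Click 1 (1,1) count=2: revealed 1 new [(1,1)] -> total=1
Click 2 (2,0) count=0: revealed 16 new [(0,0) (0,1) (1,0) (2,0) (2,1) (3,0) (3,1) (3,2) (4,0) (4,1) (4,2) (5,0) (5,1) (5,2) (6,0) (6,1)] -> total=17
Click 3 (0,0) count=0: revealed 0 new [(none)] -> total=17
Click 4 (0,4) count=1: revealed 1 new [(0,4)] -> total=18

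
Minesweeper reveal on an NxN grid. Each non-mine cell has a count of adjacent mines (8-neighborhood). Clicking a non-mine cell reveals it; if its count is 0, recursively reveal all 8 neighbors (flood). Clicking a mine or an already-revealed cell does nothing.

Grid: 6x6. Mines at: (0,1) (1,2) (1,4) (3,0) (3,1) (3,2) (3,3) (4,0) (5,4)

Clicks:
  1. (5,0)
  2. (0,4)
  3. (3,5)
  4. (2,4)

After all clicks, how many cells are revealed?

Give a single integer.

Answer: 8

Derivation:
Click 1 (5,0) count=1: revealed 1 new [(5,0)] -> total=1
Click 2 (0,4) count=1: revealed 1 new [(0,4)] -> total=2
Click 3 (3,5) count=0: revealed 6 new [(2,4) (2,5) (3,4) (3,5) (4,4) (4,5)] -> total=8
Click 4 (2,4) count=2: revealed 0 new [(none)] -> total=8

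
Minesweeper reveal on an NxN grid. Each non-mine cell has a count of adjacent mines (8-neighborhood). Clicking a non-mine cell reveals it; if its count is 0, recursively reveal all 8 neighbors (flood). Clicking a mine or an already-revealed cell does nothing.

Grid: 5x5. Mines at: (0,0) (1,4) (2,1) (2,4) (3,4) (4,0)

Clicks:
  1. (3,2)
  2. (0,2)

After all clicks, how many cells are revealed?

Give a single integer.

Click 1 (3,2) count=1: revealed 1 new [(3,2)] -> total=1
Click 2 (0,2) count=0: revealed 6 new [(0,1) (0,2) (0,3) (1,1) (1,2) (1,3)] -> total=7

Answer: 7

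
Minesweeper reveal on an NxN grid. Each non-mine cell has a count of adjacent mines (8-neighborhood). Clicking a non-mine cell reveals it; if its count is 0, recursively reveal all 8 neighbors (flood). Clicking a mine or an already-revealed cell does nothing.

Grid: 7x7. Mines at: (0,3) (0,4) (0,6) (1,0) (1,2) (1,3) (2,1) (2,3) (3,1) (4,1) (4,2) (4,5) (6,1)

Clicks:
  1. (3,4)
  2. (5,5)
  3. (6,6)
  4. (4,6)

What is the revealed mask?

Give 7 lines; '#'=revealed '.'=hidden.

Click 1 (3,4) count=2: revealed 1 new [(3,4)] -> total=1
Click 2 (5,5) count=1: revealed 1 new [(5,5)] -> total=2
Click 3 (6,6) count=0: revealed 9 new [(5,2) (5,3) (5,4) (5,6) (6,2) (6,3) (6,4) (6,5) (6,6)] -> total=11
Click 4 (4,6) count=1: revealed 1 new [(4,6)] -> total=12

Answer: .......
.......
.......
....#..
......#
..#####
..#####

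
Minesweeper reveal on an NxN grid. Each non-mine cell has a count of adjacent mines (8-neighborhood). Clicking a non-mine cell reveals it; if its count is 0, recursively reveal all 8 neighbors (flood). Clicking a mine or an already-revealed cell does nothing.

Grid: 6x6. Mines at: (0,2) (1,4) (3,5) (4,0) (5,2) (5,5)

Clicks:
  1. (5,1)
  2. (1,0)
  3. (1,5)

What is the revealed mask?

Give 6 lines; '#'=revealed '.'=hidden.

Click 1 (5,1) count=2: revealed 1 new [(5,1)] -> total=1
Click 2 (1,0) count=0: revealed 20 new [(0,0) (0,1) (1,0) (1,1) (1,2) (1,3) (2,0) (2,1) (2,2) (2,3) (2,4) (3,0) (3,1) (3,2) (3,3) (3,4) (4,1) (4,2) (4,3) (4,4)] -> total=21
Click 3 (1,5) count=1: revealed 1 new [(1,5)] -> total=22

Answer: ##....
####.#
#####.
#####.
.####.
.#....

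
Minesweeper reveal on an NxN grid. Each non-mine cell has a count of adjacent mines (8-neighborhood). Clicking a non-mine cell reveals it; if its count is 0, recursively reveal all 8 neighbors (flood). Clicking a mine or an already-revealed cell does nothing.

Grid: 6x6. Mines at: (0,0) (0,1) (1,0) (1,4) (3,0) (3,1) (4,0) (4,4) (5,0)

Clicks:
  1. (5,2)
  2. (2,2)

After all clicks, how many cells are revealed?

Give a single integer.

Answer: 7

Derivation:
Click 1 (5,2) count=0: revealed 6 new [(4,1) (4,2) (4,3) (5,1) (5,2) (5,3)] -> total=6
Click 2 (2,2) count=1: revealed 1 new [(2,2)] -> total=7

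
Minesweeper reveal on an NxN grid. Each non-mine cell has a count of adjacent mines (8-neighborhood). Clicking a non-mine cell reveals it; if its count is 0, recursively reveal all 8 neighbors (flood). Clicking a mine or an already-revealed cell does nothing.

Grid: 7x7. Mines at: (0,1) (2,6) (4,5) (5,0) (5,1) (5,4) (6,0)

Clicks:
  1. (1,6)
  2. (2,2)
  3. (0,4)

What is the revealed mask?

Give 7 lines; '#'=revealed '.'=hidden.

Click 1 (1,6) count=1: revealed 1 new [(1,6)] -> total=1
Click 2 (2,2) count=0: revealed 28 new [(0,2) (0,3) (0,4) (0,5) (0,6) (1,0) (1,1) (1,2) (1,3) (1,4) (1,5) (2,0) (2,1) (2,2) (2,3) (2,4) (2,5) (3,0) (3,1) (3,2) (3,3) (3,4) (3,5) (4,0) (4,1) (4,2) (4,3) (4,4)] -> total=29
Click 3 (0,4) count=0: revealed 0 new [(none)] -> total=29

Answer: ..#####
#######
######.
######.
#####..
.......
.......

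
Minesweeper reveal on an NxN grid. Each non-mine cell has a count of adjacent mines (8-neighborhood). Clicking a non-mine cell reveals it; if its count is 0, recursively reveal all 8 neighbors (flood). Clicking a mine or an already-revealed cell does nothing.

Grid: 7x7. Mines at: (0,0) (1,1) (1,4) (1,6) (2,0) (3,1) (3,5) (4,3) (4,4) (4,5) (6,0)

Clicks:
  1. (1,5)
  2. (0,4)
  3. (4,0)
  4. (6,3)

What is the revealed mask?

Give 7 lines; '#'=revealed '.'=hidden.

Click 1 (1,5) count=2: revealed 1 new [(1,5)] -> total=1
Click 2 (0,4) count=1: revealed 1 new [(0,4)] -> total=2
Click 3 (4,0) count=1: revealed 1 new [(4,0)] -> total=3
Click 4 (6,3) count=0: revealed 12 new [(5,1) (5,2) (5,3) (5,4) (5,5) (5,6) (6,1) (6,2) (6,3) (6,4) (6,5) (6,6)] -> total=15

Answer: ....#..
.....#.
.......
.......
#......
.######
.######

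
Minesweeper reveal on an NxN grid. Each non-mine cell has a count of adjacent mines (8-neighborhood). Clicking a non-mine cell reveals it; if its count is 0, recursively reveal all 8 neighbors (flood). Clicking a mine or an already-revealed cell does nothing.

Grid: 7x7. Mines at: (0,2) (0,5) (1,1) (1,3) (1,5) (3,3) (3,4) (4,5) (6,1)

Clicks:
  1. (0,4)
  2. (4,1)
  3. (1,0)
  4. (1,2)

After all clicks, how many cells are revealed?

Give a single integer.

Answer: 15

Derivation:
Click 1 (0,4) count=3: revealed 1 new [(0,4)] -> total=1
Click 2 (4,1) count=0: revealed 12 new [(2,0) (2,1) (2,2) (3,0) (3,1) (3,2) (4,0) (4,1) (4,2) (5,0) (5,1) (5,2)] -> total=13
Click 3 (1,0) count=1: revealed 1 new [(1,0)] -> total=14
Click 4 (1,2) count=3: revealed 1 new [(1,2)] -> total=15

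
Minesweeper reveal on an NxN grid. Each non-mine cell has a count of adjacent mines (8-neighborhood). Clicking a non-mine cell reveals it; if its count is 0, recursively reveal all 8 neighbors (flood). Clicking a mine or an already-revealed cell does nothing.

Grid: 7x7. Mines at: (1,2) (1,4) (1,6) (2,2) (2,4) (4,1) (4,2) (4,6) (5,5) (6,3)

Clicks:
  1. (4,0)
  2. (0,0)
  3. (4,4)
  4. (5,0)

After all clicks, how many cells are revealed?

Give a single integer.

Click 1 (4,0) count=1: revealed 1 new [(4,0)] -> total=1
Click 2 (0,0) count=0: revealed 8 new [(0,0) (0,1) (1,0) (1,1) (2,0) (2,1) (3,0) (3,1)] -> total=9
Click 3 (4,4) count=1: revealed 1 new [(4,4)] -> total=10
Click 4 (5,0) count=1: revealed 1 new [(5,0)] -> total=11

Answer: 11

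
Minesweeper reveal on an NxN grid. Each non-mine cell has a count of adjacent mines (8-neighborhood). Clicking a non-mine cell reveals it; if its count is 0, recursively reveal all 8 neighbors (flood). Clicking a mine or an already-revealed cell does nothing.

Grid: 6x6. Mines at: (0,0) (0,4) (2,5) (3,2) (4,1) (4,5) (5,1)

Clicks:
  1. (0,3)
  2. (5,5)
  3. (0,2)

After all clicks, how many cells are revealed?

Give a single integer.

Answer: 10

Derivation:
Click 1 (0,3) count=1: revealed 1 new [(0,3)] -> total=1
Click 2 (5,5) count=1: revealed 1 new [(5,5)] -> total=2
Click 3 (0,2) count=0: revealed 8 new [(0,1) (0,2) (1,1) (1,2) (1,3) (2,1) (2,2) (2,3)] -> total=10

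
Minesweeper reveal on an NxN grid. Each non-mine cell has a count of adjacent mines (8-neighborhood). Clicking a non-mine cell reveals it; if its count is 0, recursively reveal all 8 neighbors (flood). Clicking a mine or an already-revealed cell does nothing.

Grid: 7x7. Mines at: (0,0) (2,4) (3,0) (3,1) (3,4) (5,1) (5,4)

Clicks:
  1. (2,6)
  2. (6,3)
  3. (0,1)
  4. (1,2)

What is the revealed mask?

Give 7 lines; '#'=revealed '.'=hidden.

Answer: .######
.######
.###.##
.....##
.....##
.....##
...#.##

Derivation:
Click 1 (2,6) count=0: revealed 25 new [(0,1) (0,2) (0,3) (0,4) (0,5) (0,6) (1,1) (1,2) (1,3) (1,4) (1,5) (1,6) (2,1) (2,2) (2,3) (2,5) (2,6) (3,5) (3,6) (4,5) (4,6) (5,5) (5,6) (6,5) (6,6)] -> total=25
Click 2 (6,3) count=1: revealed 1 new [(6,3)] -> total=26
Click 3 (0,1) count=1: revealed 0 new [(none)] -> total=26
Click 4 (1,2) count=0: revealed 0 new [(none)] -> total=26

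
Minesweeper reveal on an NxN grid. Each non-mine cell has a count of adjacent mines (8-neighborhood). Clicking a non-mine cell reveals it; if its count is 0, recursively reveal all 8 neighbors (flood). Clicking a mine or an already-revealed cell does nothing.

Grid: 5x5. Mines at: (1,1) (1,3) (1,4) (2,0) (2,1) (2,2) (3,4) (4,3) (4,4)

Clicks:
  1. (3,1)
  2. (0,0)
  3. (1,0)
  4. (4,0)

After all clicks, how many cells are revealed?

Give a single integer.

Answer: 8

Derivation:
Click 1 (3,1) count=3: revealed 1 new [(3,1)] -> total=1
Click 2 (0,0) count=1: revealed 1 new [(0,0)] -> total=2
Click 3 (1,0) count=3: revealed 1 new [(1,0)] -> total=3
Click 4 (4,0) count=0: revealed 5 new [(3,0) (3,2) (4,0) (4,1) (4,2)] -> total=8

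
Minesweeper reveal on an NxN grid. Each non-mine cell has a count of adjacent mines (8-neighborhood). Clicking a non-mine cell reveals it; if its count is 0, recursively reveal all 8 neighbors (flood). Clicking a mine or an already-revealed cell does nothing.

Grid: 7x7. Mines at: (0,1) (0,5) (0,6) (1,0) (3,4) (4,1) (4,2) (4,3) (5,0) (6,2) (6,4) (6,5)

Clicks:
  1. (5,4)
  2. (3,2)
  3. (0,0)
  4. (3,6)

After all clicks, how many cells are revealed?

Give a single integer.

Answer: 13

Derivation:
Click 1 (5,4) count=3: revealed 1 new [(5,4)] -> total=1
Click 2 (3,2) count=3: revealed 1 new [(3,2)] -> total=2
Click 3 (0,0) count=2: revealed 1 new [(0,0)] -> total=3
Click 4 (3,6) count=0: revealed 10 new [(1,5) (1,6) (2,5) (2,6) (3,5) (3,6) (4,5) (4,6) (5,5) (5,6)] -> total=13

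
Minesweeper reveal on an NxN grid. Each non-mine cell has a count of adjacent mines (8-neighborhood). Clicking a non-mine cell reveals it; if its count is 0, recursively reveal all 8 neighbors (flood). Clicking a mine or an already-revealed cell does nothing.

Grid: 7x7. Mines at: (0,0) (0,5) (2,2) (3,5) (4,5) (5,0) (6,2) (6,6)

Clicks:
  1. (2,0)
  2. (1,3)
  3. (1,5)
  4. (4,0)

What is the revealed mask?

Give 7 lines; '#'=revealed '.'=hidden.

Click 1 (2,0) count=0: revealed 8 new [(1,0) (1,1) (2,0) (2,1) (3,0) (3,1) (4,0) (4,1)] -> total=8
Click 2 (1,3) count=1: revealed 1 new [(1,3)] -> total=9
Click 3 (1,5) count=1: revealed 1 new [(1,5)] -> total=10
Click 4 (4,0) count=1: revealed 0 new [(none)] -> total=10

Answer: .......
##.#.#.
##.....
##.....
##.....
.......
.......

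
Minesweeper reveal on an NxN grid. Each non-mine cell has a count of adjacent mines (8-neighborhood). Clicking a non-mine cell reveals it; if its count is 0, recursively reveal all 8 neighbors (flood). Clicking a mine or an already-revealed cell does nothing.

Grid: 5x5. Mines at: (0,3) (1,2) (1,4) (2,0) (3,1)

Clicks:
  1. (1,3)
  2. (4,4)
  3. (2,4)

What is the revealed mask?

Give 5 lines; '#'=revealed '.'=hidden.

Answer: .....
...#.
..###
..###
..###

Derivation:
Click 1 (1,3) count=3: revealed 1 new [(1,3)] -> total=1
Click 2 (4,4) count=0: revealed 9 new [(2,2) (2,3) (2,4) (3,2) (3,3) (3,4) (4,2) (4,3) (4,4)] -> total=10
Click 3 (2,4) count=1: revealed 0 new [(none)] -> total=10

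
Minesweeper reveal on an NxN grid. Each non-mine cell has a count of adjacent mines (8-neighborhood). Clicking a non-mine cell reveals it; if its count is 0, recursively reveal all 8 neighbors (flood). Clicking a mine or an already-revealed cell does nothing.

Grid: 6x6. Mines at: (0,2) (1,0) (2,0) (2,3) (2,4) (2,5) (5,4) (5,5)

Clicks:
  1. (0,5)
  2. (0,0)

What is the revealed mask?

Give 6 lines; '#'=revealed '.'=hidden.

Answer: #..###
...###
......
......
......
......

Derivation:
Click 1 (0,5) count=0: revealed 6 new [(0,3) (0,4) (0,5) (1,3) (1,4) (1,5)] -> total=6
Click 2 (0,0) count=1: revealed 1 new [(0,0)] -> total=7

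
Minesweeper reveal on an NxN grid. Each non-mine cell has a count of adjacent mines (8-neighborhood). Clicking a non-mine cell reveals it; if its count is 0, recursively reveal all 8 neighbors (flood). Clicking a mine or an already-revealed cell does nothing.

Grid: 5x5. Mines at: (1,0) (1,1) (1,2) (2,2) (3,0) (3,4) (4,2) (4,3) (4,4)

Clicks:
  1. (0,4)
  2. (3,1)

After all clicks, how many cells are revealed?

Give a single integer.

Click 1 (0,4) count=0: revealed 6 new [(0,3) (0,4) (1,3) (1,4) (2,3) (2,4)] -> total=6
Click 2 (3,1) count=3: revealed 1 new [(3,1)] -> total=7

Answer: 7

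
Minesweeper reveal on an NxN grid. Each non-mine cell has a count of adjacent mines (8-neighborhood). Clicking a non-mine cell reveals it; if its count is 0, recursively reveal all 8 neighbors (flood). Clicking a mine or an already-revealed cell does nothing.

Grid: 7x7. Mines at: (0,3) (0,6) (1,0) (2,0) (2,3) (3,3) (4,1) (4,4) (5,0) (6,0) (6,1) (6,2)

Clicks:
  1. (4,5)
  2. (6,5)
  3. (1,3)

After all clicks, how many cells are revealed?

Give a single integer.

Click 1 (4,5) count=1: revealed 1 new [(4,5)] -> total=1
Click 2 (6,5) count=0: revealed 18 new [(1,4) (1,5) (1,6) (2,4) (2,5) (2,6) (3,4) (3,5) (3,6) (4,6) (5,3) (5,4) (5,5) (5,6) (6,3) (6,4) (6,5) (6,6)] -> total=19
Click 3 (1,3) count=2: revealed 1 new [(1,3)] -> total=20

Answer: 20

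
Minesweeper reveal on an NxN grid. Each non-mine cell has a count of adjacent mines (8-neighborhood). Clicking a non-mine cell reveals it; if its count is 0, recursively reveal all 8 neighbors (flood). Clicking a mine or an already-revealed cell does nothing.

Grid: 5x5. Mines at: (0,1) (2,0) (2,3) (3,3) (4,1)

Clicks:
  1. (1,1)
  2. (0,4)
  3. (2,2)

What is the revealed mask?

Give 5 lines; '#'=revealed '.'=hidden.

Click 1 (1,1) count=2: revealed 1 new [(1,1)] -> total=1
Click 2 (0,4) count=0: revealed 6 new [(0,2) (0,3) (0,4) (1,2) (1,3) (1,4)] -> total=7
Click 3 (2,2) count=2: revealed 1 new [(2,2)] -> total=8

Answer: ..###
.####
..#..
.....
.....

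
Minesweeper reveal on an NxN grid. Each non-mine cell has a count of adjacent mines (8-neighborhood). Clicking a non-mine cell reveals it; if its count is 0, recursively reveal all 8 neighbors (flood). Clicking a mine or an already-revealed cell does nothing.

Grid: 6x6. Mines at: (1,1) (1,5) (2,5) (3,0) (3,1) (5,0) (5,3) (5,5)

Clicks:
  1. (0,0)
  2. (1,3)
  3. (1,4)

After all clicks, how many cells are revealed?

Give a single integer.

Answer: 16

Derivation:
Click 1 (0,0) count=1: revealed 1 new [(0,0)] -> total=1
Click 2 (1,3) count=0: revealed 15 new [(0,2) (0,3) (0,4) (1,2) (1,3) (1,4) (2,2) (2,3) (2,4) (3,2) (3,3) (3,4) (4,2) (4,3) (4,4)] -> total=16
Click 3 (1,4) count=2: revealed 0 new [(none)] -> total=16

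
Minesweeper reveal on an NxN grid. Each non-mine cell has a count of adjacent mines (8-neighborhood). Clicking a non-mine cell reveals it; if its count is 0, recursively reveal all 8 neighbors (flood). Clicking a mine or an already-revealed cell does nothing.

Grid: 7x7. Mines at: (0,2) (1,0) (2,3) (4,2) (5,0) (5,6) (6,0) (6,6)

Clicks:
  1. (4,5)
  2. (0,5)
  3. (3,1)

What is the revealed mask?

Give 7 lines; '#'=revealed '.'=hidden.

Answer: ...####
...####
....###
.#.####
...####
.#####.
.#####.

Derivation:
Click 1 (4,5) count=1: revealed 1 new [(4,5)] -> total=1
Click 2 (0,5) count=0: revealed 28 new [(0,3) (0,4) (0,5) (0,6) (1,3) (1,4) (1,5) (1,6) (2,4) (2,5) (2,6) (3,3) (3,4) (3,5) (3,6) (4,3) (4,4) (4,6) (5,1) (5,2) (5,3) (5,4) (5,5) (6,1) (6,2) (6,3) (6,4) (6,5)] -> total=29
Click 3 (3,1) count=1: revealed 1 new [(3,1)] -> total=30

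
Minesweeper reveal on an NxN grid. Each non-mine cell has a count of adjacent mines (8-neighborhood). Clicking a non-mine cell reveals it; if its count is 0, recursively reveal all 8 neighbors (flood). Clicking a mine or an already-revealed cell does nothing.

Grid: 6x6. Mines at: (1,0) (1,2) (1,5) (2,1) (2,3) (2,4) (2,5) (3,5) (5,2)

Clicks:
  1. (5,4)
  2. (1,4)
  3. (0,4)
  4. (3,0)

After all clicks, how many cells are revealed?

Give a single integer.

Click 1 (5,4) count=0: revealed 6 new [(4,3) (4,4) (4,5) (5,3) (5,4) (5,5)] -> total=6
Click 2 (1,4) count=4: revealed 1 new [(1,4)] -> total=7
Click 3 (0,4) count=1: revealed 1 new [(0,4)] -> total=8
Click 4 (3,0) count=1: revealed 1 new [(3,0)] -> total=9

Answer: 9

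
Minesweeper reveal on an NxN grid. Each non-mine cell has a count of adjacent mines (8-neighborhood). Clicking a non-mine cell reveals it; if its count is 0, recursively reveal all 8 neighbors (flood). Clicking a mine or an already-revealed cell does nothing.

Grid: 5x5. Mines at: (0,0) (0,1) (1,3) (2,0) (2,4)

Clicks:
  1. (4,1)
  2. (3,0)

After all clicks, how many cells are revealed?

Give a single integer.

Answer: 13

Derivation:
Click 1 (4,1) count=0: revealed 13 new [(2,1) (2,2) (2,3) (3,0) (3,1) (3,2) (3,3) (3,4) (4,0) (4,1) (4,2) (4,3) (4,4)] -> total=13
Click 2 (3,0) count=1: revealed 0 new [(none)] -> total=13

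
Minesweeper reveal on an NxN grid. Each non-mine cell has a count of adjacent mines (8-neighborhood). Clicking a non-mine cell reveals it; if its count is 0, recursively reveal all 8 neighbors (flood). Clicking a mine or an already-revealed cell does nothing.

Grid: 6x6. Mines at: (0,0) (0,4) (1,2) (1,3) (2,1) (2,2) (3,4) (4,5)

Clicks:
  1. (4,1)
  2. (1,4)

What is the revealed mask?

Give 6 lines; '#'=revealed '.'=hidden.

Answer: ......
....#.
......
####..
#####.
#####.

Derivation:
Click 1 (4,1) count=0: revealed 14 new [(3,0) (3,1) (3,2) (3,3) (4,0) (4,1) (4,2) (4,3) (4,4) (5,0) (5,1) (5,2) (5,3) (5,4)] -> total=14
Click 2 (1,4) count=2: revealed 1 new [(1,4)] -> total=15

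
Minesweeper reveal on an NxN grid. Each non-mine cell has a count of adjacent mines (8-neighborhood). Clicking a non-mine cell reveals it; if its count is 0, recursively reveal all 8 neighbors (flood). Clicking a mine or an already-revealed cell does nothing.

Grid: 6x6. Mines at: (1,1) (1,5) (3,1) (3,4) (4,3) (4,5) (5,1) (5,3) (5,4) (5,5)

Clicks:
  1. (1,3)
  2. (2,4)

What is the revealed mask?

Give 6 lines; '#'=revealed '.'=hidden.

Answer: ..###.
..###.
..###.
......
......
......

Derivation:
Click 1 (1,3) count=0: revealed 9 new [(0,2) (0,3) (0,4) (1,2) (1,3) (1,4) (2,2) (2,3) (2,4)] -> total=9
Click 2 (2,4) count=2: revealed 0 new [(none)] -> total=9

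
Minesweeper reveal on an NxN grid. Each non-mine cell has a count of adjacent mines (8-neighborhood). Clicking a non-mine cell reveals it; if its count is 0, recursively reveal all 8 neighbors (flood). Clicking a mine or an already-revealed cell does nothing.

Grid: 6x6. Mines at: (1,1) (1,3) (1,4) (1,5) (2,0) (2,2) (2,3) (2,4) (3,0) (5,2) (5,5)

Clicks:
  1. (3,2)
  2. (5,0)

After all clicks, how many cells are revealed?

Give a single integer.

Answer: 5

Derivation:
Click 1 (3,2) count=2: revealed 1 new [(3,2)] -> total=1
Click 2 (5,0) count=0: revealed 4 new [(4,0) (4,1) (5,0) (5,1)] -> total=5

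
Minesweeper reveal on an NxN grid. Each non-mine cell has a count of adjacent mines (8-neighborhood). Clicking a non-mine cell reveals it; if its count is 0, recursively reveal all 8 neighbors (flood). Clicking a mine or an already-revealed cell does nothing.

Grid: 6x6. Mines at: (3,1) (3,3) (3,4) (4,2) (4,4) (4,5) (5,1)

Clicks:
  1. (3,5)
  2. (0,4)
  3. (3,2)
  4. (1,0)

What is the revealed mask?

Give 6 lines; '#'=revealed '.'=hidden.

Click 1 (3,5) count=3: revealed 1 new [(3,5)] -> total=1
Click 2 (0,4) count=0: revealed 18 new [(0,0) (0,1) (0,2) (0,3) (0,4) (0,5) (1,0) (1,1) (1,2) (1,3) (1,4) (1,5) (2,0) (2,1) (2,2) (2,3) (2,4) (2,5)] -> total=19
Click 3 (3,2) count=3: revealed 1 new [(3,2)] -> total=20
Click 4 (1,0) count=0: revealed 0 new [(none)] -> total=20

Answer: ######
######
######
..#..#
......
......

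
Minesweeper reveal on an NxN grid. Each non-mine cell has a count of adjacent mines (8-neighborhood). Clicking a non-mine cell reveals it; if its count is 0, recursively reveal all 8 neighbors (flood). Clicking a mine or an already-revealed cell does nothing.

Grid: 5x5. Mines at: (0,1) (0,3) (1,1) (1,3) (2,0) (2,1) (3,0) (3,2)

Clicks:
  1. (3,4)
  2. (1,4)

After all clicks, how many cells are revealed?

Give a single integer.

Answer: 7

Derivation:
Click 1 (3,4) count=0: revealed 6 new [(2,3) (2,4) (3,3) (3,4) (4,3) (4,4)] -> total=6
Click 2 (1,4) count=2: revealed 1 new [(1,4)] -> total=7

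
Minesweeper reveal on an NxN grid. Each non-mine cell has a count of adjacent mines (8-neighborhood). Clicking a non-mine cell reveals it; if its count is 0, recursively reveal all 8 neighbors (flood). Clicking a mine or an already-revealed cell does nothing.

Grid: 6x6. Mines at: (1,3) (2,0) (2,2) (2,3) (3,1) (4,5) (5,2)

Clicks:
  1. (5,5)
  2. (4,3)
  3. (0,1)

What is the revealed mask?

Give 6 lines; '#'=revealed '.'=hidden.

Click 1 (5,5) count=1: revealed 1 new [(5,5)] -> total=1
Click 2 (4,3) count=1: revealed 1 new [(4,3)] -> total=2
Click 3 (0,1) count=0: revealed 6 new [(0,0) (0,1) (0,2) (1,0) (1,1) (1,2)] -> total=8

Answer: ###...
###...
......
......
...#..
.....#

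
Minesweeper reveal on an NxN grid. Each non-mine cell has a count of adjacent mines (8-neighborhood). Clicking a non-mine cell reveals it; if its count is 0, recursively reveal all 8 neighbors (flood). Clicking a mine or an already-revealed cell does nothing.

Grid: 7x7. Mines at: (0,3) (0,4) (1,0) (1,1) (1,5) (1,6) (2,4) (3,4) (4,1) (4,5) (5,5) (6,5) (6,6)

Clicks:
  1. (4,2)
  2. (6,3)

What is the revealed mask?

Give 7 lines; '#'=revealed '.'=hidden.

Click 1 (4,2) count=1: revealed 1 new [(4,2)] -> total=1
Click 2 (6,3) count=0: revealed 12 new [(4,3) (4,4) (5,0) (5,1) (5,2) (5,3) (5,4) (6,0) (6,1) (6,2) (6,3) (6,4)] -> total=13

Answer: .......
.......
.......
.......
..###..
#####..
#####..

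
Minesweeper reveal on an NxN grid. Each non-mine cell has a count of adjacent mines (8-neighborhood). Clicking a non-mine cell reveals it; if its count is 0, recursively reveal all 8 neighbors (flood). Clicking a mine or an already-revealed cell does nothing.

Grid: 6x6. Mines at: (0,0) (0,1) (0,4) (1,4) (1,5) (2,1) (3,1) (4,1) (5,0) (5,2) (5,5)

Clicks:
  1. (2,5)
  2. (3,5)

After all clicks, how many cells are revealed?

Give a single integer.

Answer: 12

Derivation:
Click 1 (2,5) count=2: revealed 1 new [(2,5)] -> total=1
Click 2 (3,5) count=0: revealed 11 new [(2,2) (2,3) (2,4) (3,2) (3,3) (3,4) (3,5) (4,2) (4,3) (4,4) (4,5)] -> total=12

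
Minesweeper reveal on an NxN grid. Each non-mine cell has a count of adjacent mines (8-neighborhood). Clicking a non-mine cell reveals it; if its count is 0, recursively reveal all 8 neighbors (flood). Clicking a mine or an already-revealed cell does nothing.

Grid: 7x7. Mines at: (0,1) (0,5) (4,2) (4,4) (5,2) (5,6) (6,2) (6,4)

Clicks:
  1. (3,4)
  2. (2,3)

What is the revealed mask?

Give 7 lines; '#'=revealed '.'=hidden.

Click 1 (3,4) count=1: revealed 1 new [(3,4)] -> total=1
Click 2 (2,3) count=0: revealed 31 new [(0,2) (0,3) (0,4) (1,0) (1,1) (1,2) (1,3) (1,4) (1,5) (1,6) (2,0) (2,1) (2,2) (2,3) (2,4) (2,5) (2,6) (3,0) (3,1) (3,2) (3,3) (3,5) (3,6) (4,0) (4,1) (4,5) (4,6) (5,0) (5,1) (6,0) (6,1)] -> total=32

Answer: ..###..
#######
#######
#######
##...##
##.....
##.....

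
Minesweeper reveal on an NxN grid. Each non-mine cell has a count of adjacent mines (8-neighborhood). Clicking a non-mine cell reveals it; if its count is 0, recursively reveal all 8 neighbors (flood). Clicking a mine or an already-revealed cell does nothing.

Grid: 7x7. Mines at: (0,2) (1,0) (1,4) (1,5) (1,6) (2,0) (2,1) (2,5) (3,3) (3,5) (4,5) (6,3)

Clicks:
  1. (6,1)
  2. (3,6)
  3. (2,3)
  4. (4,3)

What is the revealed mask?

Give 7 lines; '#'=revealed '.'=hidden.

Click 1 (6,1) count=0: revealed 12 new [(3,0) (3,1) (3,2) (4,0) (4,1) (4,2) (5,0) (5,1) (5,2) (6,0) (6,1) (6,2)] -> total=12
Click 2 (3,6) count=3: revealed 1 new [(3,6)] -> total=13
Click 3 (2,3) count=2: revealed 1 new [(2,3)] -> total=14
Click 4 (4,3) count=1: revealed 1 new [(4,3)] -> total=15

Answer: .......
.......
...#...
###...#
####...
###....
###....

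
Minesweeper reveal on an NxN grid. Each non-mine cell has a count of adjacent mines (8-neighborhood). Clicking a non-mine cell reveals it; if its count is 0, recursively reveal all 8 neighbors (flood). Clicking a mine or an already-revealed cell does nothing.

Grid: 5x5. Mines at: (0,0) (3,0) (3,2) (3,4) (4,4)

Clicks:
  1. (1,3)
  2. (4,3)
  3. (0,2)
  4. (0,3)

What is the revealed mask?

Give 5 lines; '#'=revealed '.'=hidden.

Click 1 (1,3) count=0: revealed 12 new [(0,1) (0,2) (0,3) (0,4) (1,1) (1,2) (1,3) (1,4) (2,1) (2,2) (2,3) (2,4)] -> total=12
Click 2 (4,3) count=3: revealed 1 new [(4,3)] -> total=13
Click 3 (0,2) count=0: revealed 0 new [(none)] -> total=13
Click 4 (0,3) count=0: revealed 0 new [(none)] -> total=13

Answer: .####
.####
.####
.....
...#.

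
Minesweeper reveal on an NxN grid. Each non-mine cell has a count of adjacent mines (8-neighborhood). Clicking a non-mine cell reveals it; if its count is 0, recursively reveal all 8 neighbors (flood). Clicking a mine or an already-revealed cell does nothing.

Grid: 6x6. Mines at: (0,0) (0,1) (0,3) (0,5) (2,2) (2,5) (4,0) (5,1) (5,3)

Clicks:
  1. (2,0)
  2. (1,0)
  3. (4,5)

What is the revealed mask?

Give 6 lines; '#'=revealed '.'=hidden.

Click 1 (2,0) count=0: revealed 6 new [(1,0) (1,1) (2,0) (2,1) (3,0) (3,1)] -> total=6
Click 2 (1,0) count=2: revealed 0 new [(none)] -> total=6
Click 3 (4,5) count=0: revealed 6 new [(3,4) (3,5) (4,4) (4,5) (5,4) (5,5)] -> total=12

Answer: ......
##....
##....
##..##
....##
....##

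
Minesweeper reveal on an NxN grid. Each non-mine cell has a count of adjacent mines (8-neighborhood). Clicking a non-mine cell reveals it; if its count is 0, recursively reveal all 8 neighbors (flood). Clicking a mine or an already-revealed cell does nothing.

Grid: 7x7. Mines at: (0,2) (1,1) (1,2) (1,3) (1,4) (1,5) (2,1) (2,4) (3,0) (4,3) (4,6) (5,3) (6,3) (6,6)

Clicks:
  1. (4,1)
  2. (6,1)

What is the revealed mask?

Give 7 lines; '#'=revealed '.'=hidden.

Answer: .......
.......
.......
.......
###....
###....
###....

Derivation:
Click 1 (4,1) count=1: revealed 1 new [(4,1)] -> total=1
Click 2 (6,1) count=0: revealed 8 new [(4,0) (4,2) (5,0) (5,1) (5,2) (6,0) (6,1) (6,2)] -> total=9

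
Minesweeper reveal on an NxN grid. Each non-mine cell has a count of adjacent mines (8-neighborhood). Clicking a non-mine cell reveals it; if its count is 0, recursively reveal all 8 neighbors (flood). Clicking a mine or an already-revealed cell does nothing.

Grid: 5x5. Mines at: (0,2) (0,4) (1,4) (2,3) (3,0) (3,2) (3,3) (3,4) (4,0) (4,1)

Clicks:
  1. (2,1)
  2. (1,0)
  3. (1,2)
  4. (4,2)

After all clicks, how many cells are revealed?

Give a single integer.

Click 1 (2,1) count=2: revealed 1 new [(2,1)] -> total=1
Click 2 (1,0) count=0: revealed 5 new [(0,0) (0,1) (1,0) (1,1) (2,0)] -> total=6
Click 3 (1,2) count=2: revealed 1 new [(1,2)] -> total=7
Click 4 (4,2) count=3: revealed 1 new [(4,2)] -> total=8

Answer: 8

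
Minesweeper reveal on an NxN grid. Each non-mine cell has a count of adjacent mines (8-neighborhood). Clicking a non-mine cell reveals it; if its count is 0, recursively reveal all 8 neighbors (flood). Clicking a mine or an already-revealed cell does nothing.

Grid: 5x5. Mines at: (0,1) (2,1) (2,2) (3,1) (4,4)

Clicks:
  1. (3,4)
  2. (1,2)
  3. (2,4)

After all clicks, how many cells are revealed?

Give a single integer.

Click 1 (3,4) count=1: revealed 1 new [(3,4)] -> total=1
Click 2 (1,2) count=3: revealed 1 new [(1,2)] -> total=2
Click 3 (2,4) count=0: revealed 8 new [(0,2) (0,3) (0,4) (1,3) (1,4) (2,3) (2,4) (3,3)] -> total=10

Answer: 10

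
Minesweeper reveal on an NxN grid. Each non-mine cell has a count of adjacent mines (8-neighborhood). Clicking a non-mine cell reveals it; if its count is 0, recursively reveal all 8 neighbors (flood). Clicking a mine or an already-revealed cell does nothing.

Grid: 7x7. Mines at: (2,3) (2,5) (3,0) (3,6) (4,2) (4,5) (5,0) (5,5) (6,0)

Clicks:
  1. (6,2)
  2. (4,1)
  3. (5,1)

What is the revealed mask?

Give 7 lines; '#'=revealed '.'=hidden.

Answer: .......
.......
.......
.......
.#.....
.####..
.####..

Derivation:
Click 1 (6,2) count=0: revealed 8 new [(5,1) (5,2) (5,3) (5,4) (6,1) (6,2) (6,3) (6,4)] -> total=8
Click 2 (4,1) count=3: revealed 1 new [(4,1)] -> total=9
Click 3 (5,1) count=3: revealed 0 new [(none)] -> total=9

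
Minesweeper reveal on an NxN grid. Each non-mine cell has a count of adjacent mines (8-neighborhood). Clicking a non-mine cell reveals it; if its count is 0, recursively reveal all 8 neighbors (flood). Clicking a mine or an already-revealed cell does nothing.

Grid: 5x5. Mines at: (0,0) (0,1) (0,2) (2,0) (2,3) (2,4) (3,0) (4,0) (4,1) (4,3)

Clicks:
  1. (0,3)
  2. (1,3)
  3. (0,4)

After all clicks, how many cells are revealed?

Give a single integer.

Answer: 4

Derivation:
Click 1 (0,3) count=1: revealed 1 new [(0,3)] -> total=1
Click 2 (1,3) count=3: revealed 1 new [(1,3)] -> total=2
Click 3 (0,4) count=0: revealed 2 new [(0,4) (1,4)] -> total=4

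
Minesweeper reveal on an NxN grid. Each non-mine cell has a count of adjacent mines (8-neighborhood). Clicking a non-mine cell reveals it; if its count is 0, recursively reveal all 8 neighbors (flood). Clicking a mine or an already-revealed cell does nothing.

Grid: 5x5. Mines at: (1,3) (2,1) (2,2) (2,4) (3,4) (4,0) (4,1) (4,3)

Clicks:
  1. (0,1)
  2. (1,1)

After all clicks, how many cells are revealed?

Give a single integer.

Click 1 (0,1) count=0: revealed 6 new [(0,0) (0,1) (0,2) (1,0) (1,1) (1,2)] -> total=6
Click 2 (1,1) count=2: revealed 0 new [(none)] -> total=6

Answer: 6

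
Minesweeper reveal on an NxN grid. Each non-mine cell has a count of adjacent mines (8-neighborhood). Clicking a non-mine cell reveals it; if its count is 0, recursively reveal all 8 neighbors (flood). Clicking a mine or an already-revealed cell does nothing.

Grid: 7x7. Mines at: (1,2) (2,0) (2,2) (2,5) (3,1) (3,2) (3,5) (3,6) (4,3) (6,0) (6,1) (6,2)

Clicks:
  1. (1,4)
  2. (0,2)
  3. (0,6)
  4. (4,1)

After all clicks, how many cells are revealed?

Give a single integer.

Answer: 10

Derivation:
Click 1 (1,4) count=1: revealed 1 new [(1,4)] -> total=1
Click 2 (0,2) count=1: revealed 1 new [(0,2)] -> total=2
Click 3 (0,6) count=0: revealed 7 new [(0,3) (0,4) (0,5) (0,6) (1,3) (1,5) (1,6)] -> total=9
Click 4 (4,1) count=2: revealed 1 new [(4,1)] -> total=10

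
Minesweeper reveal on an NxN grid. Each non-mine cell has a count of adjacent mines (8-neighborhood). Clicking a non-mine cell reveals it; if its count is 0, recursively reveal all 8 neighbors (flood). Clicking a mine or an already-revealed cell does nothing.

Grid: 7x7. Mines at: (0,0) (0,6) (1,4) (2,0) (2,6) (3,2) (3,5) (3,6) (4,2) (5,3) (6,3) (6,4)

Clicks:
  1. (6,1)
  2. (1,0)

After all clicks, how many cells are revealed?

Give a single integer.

Click 1 (6,1) count=0: revealed 10 new [(3,0) (3,1) (4,0) (4,1) (5,0) (5,1) (5,2) (6,0) (6,1) (6,2)] -> total=10
Click 2 (1,0) count=2: revealed 1 new [(1,0)] -> total=11

Answer: 11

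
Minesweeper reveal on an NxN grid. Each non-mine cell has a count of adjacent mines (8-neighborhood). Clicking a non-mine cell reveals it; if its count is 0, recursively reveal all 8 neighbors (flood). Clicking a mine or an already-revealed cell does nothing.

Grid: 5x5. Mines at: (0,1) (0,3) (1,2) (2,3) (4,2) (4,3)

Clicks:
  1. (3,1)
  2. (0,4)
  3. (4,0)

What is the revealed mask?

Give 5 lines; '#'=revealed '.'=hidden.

Click 1 (3,1) count=1: revealed 1 new [(3,1)] -> total=1
Click 2 (0,4) count=1: revealed 1 new [(0,4)] -> total=2
Click 3 (4,0) count=0: revealed 7 new [(1,0) (1,1) (2,0) (2,1) (3,0) (4,0) (4,1)] -> total=9

Answer: ....#
##...
##...
##...
##...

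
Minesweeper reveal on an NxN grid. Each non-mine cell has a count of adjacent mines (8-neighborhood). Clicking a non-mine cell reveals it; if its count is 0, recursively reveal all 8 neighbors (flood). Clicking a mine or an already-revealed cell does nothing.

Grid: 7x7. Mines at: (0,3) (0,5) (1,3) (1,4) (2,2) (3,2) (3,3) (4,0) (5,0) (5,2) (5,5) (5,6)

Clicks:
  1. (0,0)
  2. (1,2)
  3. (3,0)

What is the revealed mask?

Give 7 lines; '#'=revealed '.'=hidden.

Answer: ###....
###....
##.....
##.....
.......
.......
.......

Derivation:
Click 1 (0,0) count=0: revealed 10 new [(0,0) (0,1) (0,2) (1,0) (1,1) (1,2) (2,0) (2,1) (3,0) (3,1)] -> total=10
Click 2 (1,2) count=3: revealed 0 new [(none)] -> total=10
Click 3 (3,0) count=1: revealed 0 new [(none)] -> total=10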